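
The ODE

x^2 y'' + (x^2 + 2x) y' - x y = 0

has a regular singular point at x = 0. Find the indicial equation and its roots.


Divide by x^2 to reach normal form y'' + P_1(x) y' + P_2(x) y = 0 with P_1(x) = 1 + 2/x and P_2(x) = -1/x.
x = 0 is a singular point because the y'-coefficient 1 + 2/x has a pole at x = 0 and the y-coefficient -1/x has a pole at x = 0.
It is a regular singular point because x P_1(x) = p(x) = x + 2 and x^2 P_2(x) = q(x) = -x are polynomials, hence analytic at x = 0.
p(0) = 2,  q(0) = 0.
Indicial equation: r(r-1) + p(0) r + q(0) = 0, i.e. r^2 + (p(0) - 1) r + q(0) = 0, i.e. r^2 + 1 r = 0.
Discriminant: (1)^2 - 4(0) = 1, so r = (-1 ± 1)/2.
Solving: r_1 = 0, r_2 = -1.

indicial: r^2 + 1 r = 0; roots r_1 = 0, r_2 = -1


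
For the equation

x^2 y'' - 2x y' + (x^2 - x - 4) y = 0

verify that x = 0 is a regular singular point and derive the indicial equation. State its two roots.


Divide by x^2 to reach normal form y'' + P_1(x) y' + P_2(x) y = 0 with P_1(x) = -2/x and P_2(x) = 1 - 1/x - 4/x^2.
x = 0 is a singular point because the y'-coefficient -2/x has a pole at x = 0 and the y-coefficient 1 - 1/x - 4/x^2 has a pole at x = 0.
It is a regular singular point because x P_1(x) = p(x) = -2 and x^2 P_2(x) = q(x) = x^2 - x - 4 are polynomials, hence analytic at x = 0.
p(0) = -2,  q(0) = -4.
Indicial equation: r(r-1) + p(0) r + q(0) = 0, i.e. r^2 + (p(0) - 1) r + q(0) = 0, i.e. r^2 - 3 r - 4 = 0.
Discriminant: (-3)^2 - 4(-4) = 25, so r = (3 ± 5)/2.
Solving: r_1 = 4, r_2 = -1.

indicial: r^2 - 3 r - 4 = 0; roots r_1 = 4, r_2 = -1


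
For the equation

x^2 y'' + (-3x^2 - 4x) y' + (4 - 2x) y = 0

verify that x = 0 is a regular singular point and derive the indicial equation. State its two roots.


Divide by x^2 to reach normal form y'' + P_1(x) y' + P_2(x) y = 0 with P_1(x) = -3 - 4/x and P_2(x) = -2/x + 4/x^2.
x = 0 is a singular point because the y'-coefficient -3 - 4/x has a pole at x = 0 and the y-coefficient -2/x + 4/x^2 has a pole at x = 0.
It is a regular singular point because x P_1(x) = p(x) = -3x - 4 and x^2 P_2(x) = q(x) = 4 - 2x are polynomials, hence analytic at x = 0.
p(0) = -4,  q(0) = 4.
Indicial equation: r(r-1) + p(0) r + q(0) = 0, i.e. r^2 + (p(0) - 1) r + q(0) = 0, i.e. r^2 - 5 r + 4 = 0.
Discriminant: (-5)^2 - 4(4) = 9, so r = (5 ± 3)/2.
Solving: r_1 = 4, r_2 = 1.

indicial: r^2 - 5 r + 4 = 0; roots r_1 = 4, r_2 = 1


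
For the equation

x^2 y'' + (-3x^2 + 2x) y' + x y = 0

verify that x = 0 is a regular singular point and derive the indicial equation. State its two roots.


Divide by x^2 to reach normal form y'' + P_1(x) y' + P_2(x) y = 0 with P_1(x) = -3 + 2/x and P_2(x) = 1/x.
x = 0 is a singular point because the y'-coefficient -3 + 2/x has a pole at x = 0 and the y-coefficient 1/x has a pole at x = 0.
It is a regular singular point because x P_1(x) = p(x) = 2 - 3x and x^2 P_2(x) = q(x) = x are polynomials, hence analytic at x = 0.
p(0) = 2,  q(0) = 0.
Indicial equation: r(r-1) + p(0) r + q(0) = 0, i.e. r^2 + (p(0) - 1) r + q(0) = 0, i.e. r^2 + 1 r = 0.
Discriminant: (1)^2 - 4(0) = 1, so r = (-1 ± 1)/2.
Solving: r_1 = 0, r_2 = -1.

indicial: r^2 + 1 r = 0; roots r_1 = 0, r_2 = -1


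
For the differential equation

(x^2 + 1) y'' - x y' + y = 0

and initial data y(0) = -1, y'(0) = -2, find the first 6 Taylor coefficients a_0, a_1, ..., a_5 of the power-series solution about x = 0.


Ansatz: y(x) = sum_{n>=0} a_n x^n, so y'(x) = sum_{n>=1} n a_n x^(n-1) and y''(x) = sum_{n>=2} n(n-1) a_n x^(n-2).
Substitute into P(x) y'' + Q(x) y' + R(x) y = 0 with P(x) = x^2 + 1, Q(x) = -x, R(x) = 1, and match powers of x.
Initial conditions: a_0 = -1, a_1 = -2.
Setting the coefficient of each power of x to zero and solving order by order (substituting the coefficients already found):
  x^0: 2 a_2 + a_0 = 0  ->  2 a_2 = -a_0 = 1  ->  a_2 = 1/2
  x^1: 6 a_3 = 0  ->  a_3 = 0
  x^2: 12 a_4 + a_2 = 0  ->  12 a_4 = -a_2 = -1/2  ->  a_4 = -1/24
  x^3: 20 a_5 + 4 a_3 = 0  ->  20 a_5 = -4 a_3 = 0  ->  a_5 = 0
Truncated series: y(x) = -1 - 2 x + (1/2) x^2 - (1/24) x^4 + O(x^6).

a_0 = -1; a_1 = -2; a_2 = 1/2; a_3 = 0; a_4 = -1/24; a_5 = 0


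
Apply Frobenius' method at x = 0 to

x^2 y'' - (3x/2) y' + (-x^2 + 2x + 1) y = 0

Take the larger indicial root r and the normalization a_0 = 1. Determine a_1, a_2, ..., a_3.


Write in Frobenius form y'' + (p(x)/x) y' + (q(x)/x^2) y = 0:
  p(x) = -3/2,  q(x) = -x^2 + 2x + 1.
Indicial equation: r(r-1) + (-3/2) r + (1) = 0 -> roots r_1 = 2, r_2 = 1/2.
Take r = r_1 = 2. Let y(x) = x^r sum_{n>=0} a_n x^n with a_0 = 1.
Substitute y = x^r sum a_n x^n and match x^{r+n}. The recurrence is
  D(n) a_n + 2 a_{n-1} - 1 a_{n-2} = 0,  where D(n) = (r+n)(r+n-1) + (-3/2)(r+n) + (1).
  a_n = [-2 a_{n-1} + 1 a_{n-2}] / D(n).
Since the indicial polynomial factors as (r - r_1)(r - r_2), D(n) = (r_1 + n - r_1)(r_1 + n - r_2) = n(n + 3/2).
Evaluating step by step (a_0 = 1):
  n = 1: D(1) = 1(1 + 3/2) = 5/2; numerator = -2(1) = -2; a_1 = (-2)/(5/2) = -4/5
  n = 2: D(2) = 2(2 + 3/2) = 7; numerator = -2(-4/5) + 1(1) = 13/5; a_2 = (13/5)/(7) = 13/35
  n = 3: D(3) = 3(3 + 3/2) = 27/2; numerator = -2(13/35) + 1(-4/5) = -54/35; a_3 = (-54/35)/(27/2) = -4/35

r = 2; a_0 = 1; a_1 = -4/5; a_2 = 13/35; a_3 = -4/35


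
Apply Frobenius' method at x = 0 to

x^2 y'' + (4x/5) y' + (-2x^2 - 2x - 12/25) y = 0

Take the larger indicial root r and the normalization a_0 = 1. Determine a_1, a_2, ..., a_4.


Write in Frobenius form y'' + (p(x)/x) y' + (q(x)/x^2) y = 0:
  p(x) = 4/5,  q(x) = -2x^2 - 2x - 12/25.
Indicial equation: r(r-1) + (4/5) r + (-12/25) = 0 -> roots r_1 = 4/5, r_2 = -3/5.
Take r = r_1 = 4/5. Let y(x) = x^r sum_{n>=0} a_n x^n with a_0 = 1.
Substitute y = x^r sum a_n x^n and match x^{r+n}. The recurrence is
  D(n) a_n - 2 a_{n-1} - 2 a_{n-2} = 0,  where D(n) = (r+n)(r+n-1) + (4/5)(r+n) + (-12/25).
  a_n = [2 a_{n-1} + 2 a_{n-2}] / D(n).
Since the indicial polynomial factors as (r - r_1)(r - r_2), D(n) = (r_1 + n - r_1)(r_1 + n - r_2) = n(n + 7/5).
Evaluating step by step (a_0 = 1):
  n = 1: D(1) = 1(1 + 7/5) = 12/5; numerator = 2(1) = 2; a_1 = (2)/(12/5) = 5/6
  n = 2: D(2) = 2(2 + 7/5) = 34/5; numerator = 2(5/6) + 2(1) = 11/3; a_2 = (11/3)/(34/5) = 55/102
  n = 3: D(3) = 3(3 + 7/5) = 66/5; numerator = 2(55/102) + 2(5/6) = 140/51; a_3 = (140/51)/(66/5) = 350/1683
  n = 4: D(4) = 4(4 + 7/5) = 108/5; numerator = 2(350/1683) + 2(55/102) = 2515/1683; a_4 = (2515/1683)/(108/5) = 12575/181764

r = 4/5; a_0 = 1; a_1 = 5/6; a_2 = 55/102; a_3 = 350/1683; a_4 = 12575/181764


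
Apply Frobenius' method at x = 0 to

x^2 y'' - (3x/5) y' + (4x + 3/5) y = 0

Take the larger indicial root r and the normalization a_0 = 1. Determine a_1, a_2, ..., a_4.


Write in Frobenius form y'' + (p(x)/x) y' + (q(x)/x^2) y = 0:
  p(x) = -3/5,  q(x) = 4x + 3/5.
Indicial equation: r(r-1) + (-3/5) r + (3/5) = 0 -> roots r_1 = 1, r_2 = 3/5.
Take r = r_1 = 1. Let y(x) = x^r sum_{n>=0} a_n x^n with a_0 = 1.
Substitute y = x^r sum a_n x^n and match x^{r+n}. The recurrence is
  D(n) a_n + 4 a_{n-1} = 0,  where D(n) = (r+n)(r+n-1) + (-3/5)(r+n) + (3/5).
  a_n = -4 / D(n) * a_{n-1}.
Since the indicial polynomial factors as (r - r_1)(r - r_2), D(n) = (r_1 + n - r_1)(r_1 + n - r_2) = n(n + 2/5).
Evaluating step by step (a_0 = 1):
  n = 1: D(1) = 1(1 + 2/5) = 7/5; numerator = -4(1) = -4; a_1 = (-4)/(7/5) = -20/7
  n = 2: D(2) = 2(2 + 2/5) = 24/5; numerator = -4(-20/7) = 80/7; a_2 = (80/7)/(24/5) = 50/21
  n = 3: D(3) = 3(3 + 2/5) = 51/5; numerator = -4(50/21) = -200/21; a_3 = (-200/21)/(51/5) = -1000/1071
  n = 4: D(4) = 4(4 + 2/5) = 88/5; numerator = -4(-1000/1071) = 4000/1071; a_4 = (4000/1071)/(88/5) = 2500/11781

r = 1; a_0 = 1; a_1 = -20/7; a_2 = 50/21; a_3 = -1000/1071; a_4 = 2500/11781


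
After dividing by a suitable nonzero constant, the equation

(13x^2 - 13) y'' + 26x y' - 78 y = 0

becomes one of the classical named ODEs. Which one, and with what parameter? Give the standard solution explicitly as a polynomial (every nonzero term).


All three coefficients share the factor -13; dividing through by -13 gives  (1 - x^2) y'' - 2x y' + 6 y = 0.
This matches the Legendre equation (1 - x^2) y'' - 2x y' + n(n+1) y = 0 (note the -2x y' term) with n(n+1) = 6, so n = 2; the polynomial solution is P_2(x).
With y = sum_k a_k x^k, matching x^k gives (k+2)(k+1) a_{k+2} = [k(k+1) - n(n+1)] a_k = (k - 2)(k + 3) a_k. The right side vanishes at k = 2, so the series with the parity of 2 terminates at degree 2.
Standard normalization (P_n(1) = 1): leading coefficient (2n)!/(2^n (n!)^2) = 24/(4*4) = 3/2, so a_2 = 3/2. Work downward with a_k = (k+1)(k+2) a_{k+2} / ((k - 2)(k + 3)):
  a_0 = (1)(2)(3/2) / ((0 - 2)(0 + 3)) = 3/(-6) = -1/2
Hence P_2(x) = 3 x^2/2 - 1/2.

P_2(x); series = 3 x^2/2 - 1/2


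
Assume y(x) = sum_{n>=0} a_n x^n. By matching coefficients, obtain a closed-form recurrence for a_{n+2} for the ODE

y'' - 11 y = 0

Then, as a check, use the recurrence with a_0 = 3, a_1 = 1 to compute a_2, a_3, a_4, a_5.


Substitute y = sum_n a_n x^n into y'' + (const) y = 0.
y''(x) = sum_{n>=0} (n+2)(n+1) a_{n+2} x^n.
The ODE becomes sum_n [(n+2)(n+1) a_{n+2} - 11 a_n] x^n = 0.
Setting each coefficient to zero gives the recurrence:
  (n+2)(n+1) a_{n+2} - 11 a_n = 0,
  a_{n+2} = 11 / ((n+1)(n+2)) a_n.

Check with a_0 = 3, a_1 = 1 (apply the recurrence for n = 0, 1, 2, 3): a_0 = 3, a_1 = 1, a_2 = 33/2, a_3 = 11/6, a_4 = 121/8, a_5 = 121/120.

a_{n+2} = 11/((n+1)(n+2)) * a_n; check: a_0 = 3, a_1 = 1, a_2 = 33/2, a_3 = 11/6, a_4 = 121/8, a_5 = 121/120


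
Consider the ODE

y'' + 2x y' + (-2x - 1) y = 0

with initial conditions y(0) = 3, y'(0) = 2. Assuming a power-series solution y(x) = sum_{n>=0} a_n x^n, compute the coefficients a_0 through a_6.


Ansatz: y(x) = sum_{n>=0} a_n x^n, so y'(x) = sum_{n>=1} n a_n x^(n-1) and y''(x) = sum_{n>=2} n(n-1) a_n x^(n-2).
Substitute into P(x) y'' + Q(x) y' + R(x) y = 0 with P(x) = 1, Q(x) = 2x, R(x) = -2x - 1, and match powers of x.
Initial conditions: a_0 = 3, a_1 = 2.
Setting the coefficient of each power of x to zero and solving order by order (substituting the coefficients already found):
  x^0: 2 a_2 - a_0 = 0  ->  2 a_2 = a_0 = 3  ->  a_2 = 3/2
  x^1: 6 a_3 + a_1 - 2 a_0 = 0  ->  6 a_3 = -a_1 + 2 a_0 = 4  ->  a_3 = 2/3
  x^2: 12 a_4 + 3 a_2 - 2 a_1 = 0  ->  12 a_4 = -3 a_2 + 2 a_1 = -1/2  ->  a_4 = -1/24
  x^3: 20 a_5 + 5 a_3 - 2 a_2 = 0  ->  20 a_5 = -5 a_3 + 2 a_2 = -1/3  ->  a_5 = -1/60
  x^4: 30 a_6 + 7 a_4 - 2 a_3 = 0  ->  30 a_6 = -7 a_4 + 2 a_3 = 13/8  ->  a_6 = 13/240
Truncated series: y(x) = 3 + 2 x + (3/2) x^2 + (2/3) x^3 - (1/24) x^4 - (1/60) x^5 + (13/240) x^6 + O(x^7).

a_0 = 3; a_1 = 2; a_2 = 3/2; a_3 = 2/3; a_4 = -1/24; a_5 = -1/60; a_6 = 13/240


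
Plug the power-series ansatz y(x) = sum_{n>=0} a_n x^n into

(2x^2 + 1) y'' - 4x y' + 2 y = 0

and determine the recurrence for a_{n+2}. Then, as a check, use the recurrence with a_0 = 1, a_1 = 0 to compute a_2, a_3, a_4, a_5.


Substitute y = sum_n a_n x^n.
(1 + 2 x^2) y'' contributes (n+2)(n+1) a_{n+2} + 2 n(n-1) a_n at x^n.
-4 x y'(x) contributes -4 n a_n at x^n.
2 y(x) contributes 2 a_n at x^n.
Matching x^n: (n+2)(n+1) a_{n+2} + (2 n(n-1) - 4 n + 2) a_n = 0.
Thus a_{n+2} = (-2 n(n-1) + 4 n - 2) / ((n+1)(n+2)) * a_n.

Check with a_0 = 1, a_1 = 0 (apply the recurrence for n = 0, 1, 2, 3): a_0 = 1, a_1 = 0, a_2 = -1, a_3 = 0, a_4 = -1/6, a_5 = 0.

a_(n+2) = (-2 n(n-1) + 4 n - 2) / ((n+1)(n+2)) * a_n; check: a_0 = 1, a_1 = 0, a_2 = -1, a_3 = 0, a_4 = -1/6, a_5 = 0


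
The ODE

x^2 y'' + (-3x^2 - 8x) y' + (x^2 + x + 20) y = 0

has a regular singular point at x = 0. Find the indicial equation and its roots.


Divide by x^2 to reach normal form y'' + P_1(x) y' + P_2(x) y = 0 with P_1(x) = -3 - 8/x and P_2(x) = 1 + 1/x + 20/x^2.
x = 0 is a singular point because the y'-coefficient -3 - 8/x has a pole at x = 0 and the y-coefficient 1 + 1/x + 20/x^2 has a pole at x = 0.
It is a regular singular point because x P_1(x) = p(x) = -3x - 8 and x^2 P_2(x) = q(x) = x^2 + x + 20 are polynomials, hence analytic at x = 0.
p(0) = -8,  q(0) = 20.
Indicial equation: r(r-1) + p(0) r + q(0) = 0, i.e. r^2 + (p(0) - 1) r + q(0) = 0, i.e. r^2 - 9 r + 20 = 0.
Discriminant: (-9)^2 - 4(20) = 1, so r = (9 ± 1)/2.
Solving: r_1 = 5, r_2 = 4.

indicial: r^2 - 9 r + 20 = 0; roots r_1 = 5, r_2 = 4


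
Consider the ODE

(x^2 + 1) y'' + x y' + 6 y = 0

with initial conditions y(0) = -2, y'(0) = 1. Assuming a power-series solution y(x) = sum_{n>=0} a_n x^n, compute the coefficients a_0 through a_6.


Ansatz: y(x) = sum_{n>=0} a_n x^n, so y'(x) = sum_{n>=1} n a_n x^(n-1) and y''(x) = sum_{n>=2} n(n-1) a_n x^(n-2).
Substitute into P(x) y'' + Q(x) y' + R(x) y = 0 with P(x) = x^2 + 1, Q(x) = x, R(x) = 6, and match powers of x.
Initial conditions: a_0 = -2, a_1 = 1.
Setting the coefficient of each power of x to zero and solving order by order (substituting the coefficients already found):
  x^0: 2 a_2 + 6 a_0 = 0  ->  2 a_2 = -6 a_0 = 12  ->  a_2 = 6
  x^1: 6 a_3 + 7 a_1 = 0  ->  6 a_3 = -7 a_1 = -7  ->  a_3 = -7/6
  x^2: 12 a_4 + 10 a_2 = 0  ->  12 a_4 = -10 a_2 = -60  ->  a_4 = -5
  x^3: 20 a_5 + 15 a_3 = 0  ->  20 a_5 = -15 a_3 = 35/2  ->  a_5 = 7/8
  x^4: 30 a_6 + 22 a_4 = 0  ->  30 a_6 = -22 a_4 = 110  ->  a_6 = 11/3
Truncated series: y(x) = -2 + x + 6 x^2 - (7/6) x^3 - 5 x^4 + (7/8) x^5 + (11/3) x^6 + O(x^7).

a_0 = -2; a_1 = 1; a_2 = 6; a_3 = -7/6; a_4 = -5; a_5 = 7/8; a_6 = 11/3


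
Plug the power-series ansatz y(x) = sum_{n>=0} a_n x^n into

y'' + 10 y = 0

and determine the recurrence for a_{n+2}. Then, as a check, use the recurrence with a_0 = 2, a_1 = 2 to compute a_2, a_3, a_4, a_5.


Substitute y = sum_n a_n x^n into y'' + (const) y = 0.
y''(x) = sum_{n>=0} (n+2)(n+1) a_{n+2} x^n.
The ODE becomes sum_n [(n+2)(n+1) a_{n+2} + 10 a_n] x^n = 0.
Setting each coefficient to zero gives the recurrence:
  (n+2)(n+1) a_{n+2} + 10 a_n = 0,
  a_{n+2} = -10 / ((n+1)(n+2)) a_n.

Check with a_0 = 2, a_1 = 2 (apply the recurrence for n = 0, 1, 2, 3): a_0 = 2, a_1 = 2, a_2 = -10, a_3 = -10/3, a_4 = 25/3, a_5 = 5/3.

a_{n+2} = -10/((n+1)(n+2)) * a_n; check: a_0 = 2, a_1 = 2, a_2 = -10, a_3 = -10/3, a_4 = 25/3, a_5 = 5/3


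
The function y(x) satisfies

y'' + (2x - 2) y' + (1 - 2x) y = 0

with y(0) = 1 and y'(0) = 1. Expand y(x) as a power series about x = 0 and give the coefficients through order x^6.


Ansatz: y(x) = sum_{n>=0} a_n x^n, so y'(x) = sum_{n>=1} n a_n x^(n-1) and y''(x) = sum_{n>=2} n(n-1) a_n x^(n-2).
Substitute into P(x) y'' + Q(x) y' + R(x) y = 0 with P(x) = 1, Q(x) = 2x - 2, R(x) = 1 - 2x, and match powers of x.
Initial conditions: a_0 = 1, a_1 = 1.
Setting the coefficient of each power of x to zero and solving order by order (substituting the coefficients already found):
  x^0: 2 a_2 - 2 a_1 + a_0 = 0  ->  2 a_2 = 2 a_1 - a_0 = 1  ->  a_2 = 1/2
  x^1: 6 a_3 - 4 a_2 + 3 a_1 - 2 a_0 = 0  ->  6 a_3 = 4 a_2 - 3 a_1 + 2 a_0 = 1  ->  a_3 = 1/6
  x^2: 12 a_4 - 6 a_3 + 5 a_2 - 2 a_1 = 0  ->  12 a_4 = 6 a_3 - 5 a_2 + 2 a_1 = 1/2  ->  a_4 = 1/24
  x^3: 20 a_5 - 8 a_4 + 7 a_3 - 2 a_2 = 0  ->  20 a_5 = 8 a_4 - 7 a_3 + 2 a_2 = 1/6  ->  a_5 = 1/120
  x^4: 30 a_6 - 10 a_5 + 9 a_4 - 2 a_3 = 0  ->  30 a_6 = 10 a_5 - 9 a_4 + 2 a_3 = 1/24  ->  a_6 = 1/720
Truncated series: y(x) = 1 + x + (1/2) x^2 + (1/6) x^3 + (1/24) x^4 + (1/120) x^5 + (1/720) x^6 + O(x^7).

a_0 = 1; a_1 = 1; a_2 = 1/2; a_3 = 1/6; a_4 = 1/24; a_5 = 1/120; a_6 = 1/720


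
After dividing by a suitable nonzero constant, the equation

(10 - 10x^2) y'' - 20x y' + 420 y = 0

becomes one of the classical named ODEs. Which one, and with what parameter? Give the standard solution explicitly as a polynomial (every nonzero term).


All three coefficients share the factor 10; dividing through by 10 gives  (1 - x^2) y'' - 2x y' + 42 y = 0.
This matches the Legendre equation (1 - x^2) y'' - 2x y' + n(n+1) y = 0 (note the -2x y' term) with n(n+1) = 42, so n = 6; the polynomial solution is P_6(x).
With y = sum_k a_k x^k, matching x^k gives (k+2)(k+1) a_{k+2} = [k(k+1) - n(n+1)] a_k = (k - 6)(k + 7) a_k. The right side vanishes at k = 6, so the series with the parity of 6 terminates at degree 6.
Standard normalization (P_n(1) = 1): leading coefficient (2n)!/(2^n (n!)^2) = 479001600/(64*518400) = 231/16, so a_6 = 231/16. Work downward with a_k = (k+1)(k+2) a_{k+2} / ((k - 6)(k + 7)):
  a_4 = (5)(6)(231/16) / ((4 - 6)(4 + 7)) = (3465/8)/(-22) = -315/16
  a_2 = (3)(4)(-315/16) / ((2 - 6)(2 + 7)) = (-945/4)/(-36) = 105/16
  a_0 = (1)(2)(105/16) / ((0 - 6)(0 + 7)) = (105/8)/(-42) = -5/16
Hence P_6(x) = 231 x^6/16 - 315 x^4/16 + 105 x^2/16 - 5/16.

P_6(x); series = 231 x^6/16 - 315 x^4/16 + 105 x^2/16 - 5/16


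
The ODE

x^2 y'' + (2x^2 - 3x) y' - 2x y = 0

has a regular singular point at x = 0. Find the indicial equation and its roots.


Divide by x^2 to reach normal form y'' + P_1(x) y' + P_2(x) y = 0 with P_1(x) = 2 - 3/x and P_2(x) = -2/x.
x = 0 is a singular point because the y'-coefficient 2 - 3/x has a pole at x = 0 and the y-coefficient -2/x has a pole at x = 0.
It is a regular singular point because x P_1(x) = p(x) = 2x - 3 and x^2 P_2(x) = q(x) = -2x are polynomials, hence analytic at x = 0.
p(0) = -3,  q(0) = 0.
Indicial equation: r(r-1) + p(0) r + q(0) = 0, i.e. r^2 + (p(0) - 1) r + q(0) = 0, i.e. r^2 - 4 r = 0.
Discriminant: (-4)^2 - 4(0) = 16, so r = (4 ± 4)/2.
Solving: r_1 = 4, r_2 = 0.

indicial: r^2 - 4 r = 0; roots r_1 = 4, r_2 = 0


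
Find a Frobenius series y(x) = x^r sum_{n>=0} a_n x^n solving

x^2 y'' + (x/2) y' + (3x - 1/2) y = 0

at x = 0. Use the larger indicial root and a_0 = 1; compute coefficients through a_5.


Write in Frobenius form y'' + (p(x)/x) y' + (q(x)/x^2) y = 0:
  p(x) = 1/2,  q(x) = 3x - 1/2.
Indicial equation: r(r-1) + (1/2) r + (-1/2) = 0 -> roots r_1 = 1, r_2 = -1/2.
Take r = r_1 = 1. Let y(x) = x^r sum_{n>=0} a_n x^n with a_0 = 1.
Substitute y = x^r sum a_n x^n and match x^{r+n}. The recurrence is
  D(n) a_n + 3 a_{n-1} = 0,  where D(n) = (r+n)(r+n-1) + (1/2)(r+n) + (-1/2).
  a_n = -3 / D(n) * a_{n-1}.
Since the indicial polynomial factors as (r - r_1)(r - r_2), D(n) = (r_1 + n - r_1)(r_1 + n - r_2) = n(n + 3/2).
Evaluating step by step (a_0 = 1):
  n = 1: D(1) = 1(1 + 3/2) = 5/2; numerator = -3(1) = -3; a_1 = (-3)/(5/2) = -6/5
  n = 2: D(2) = 2(2 + 3/2) = 7; numerator = -3(-6/5) = 18/5; a_2 = (18/5)/(7) = 18/35
  n = 3: D(3) = 3(3 + 3/2) = 27/2; numerator = -3(18/35) = -54/35; a_3 = (-54/35)/(27/2) = -4/35
  n = 4: D(4) = 4(4 + 3/2) = 22; numerator = -3(-4/35) = 12/35; a_4 = (12/35)/(22) = 6/385
  n = 5: D(5) = 5(5 + 3/2) = 65/2; numerator = -3(6/385) = -18/385; a_5 = (-18/385)/(65/2) = -36/25025

r = 1; a_0 = 1; a_1 = -6/5; a_2 = 18/35; a_3 = -4/35; a_4 = 6/385; a_5 = -36/25025


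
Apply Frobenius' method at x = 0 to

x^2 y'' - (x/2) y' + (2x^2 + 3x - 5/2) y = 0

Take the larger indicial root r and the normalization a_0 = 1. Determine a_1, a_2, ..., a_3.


Write in Frobenius form y'' + (p(x)/x) y' + (q(x)/x^2) y = 0:
  p(x) = -1/2,  q(x) = 2x^2 + 3x - 5/2.
Indicial equation: r(r-1) + (-1/2) r + (-5/2) = 0 -> roots r_1 = 5/2, r_2 = -1.
Take r = r_1 = 5/2. Let y(x) = x^r sum_{n>=0} a_n x^n with a_0 = 1.
Substitute y = x^r sum a_n x^n and match x^{r+n}. The recurrence is
  D(n) a_n + 3 a_{n-1} + 2 a_{n-2} = 0,  where D(n) = (r+n)(r+n-1) + (-1/2)(r+n) + (-5/2).
  a_n = [-3 a_{n-1} - 2 a_{n-2}] / D(n).
Since the indicial polynomial factors as (r - r_1)(r - r_2), D(n) = (r_1 + n - r_1)(r_1 + n - r_2) = n(n + 7/2).
Evaluating step by step (a_0 = 1):
  n = 1: D(1) = 1(1 + 7/2) = 9/2; numerator = -3(1) = -3; a_1 = (-3)/(9/2) = -2/3
  n = 2: D(2) = 2(2 + 7/2) = 11; numerator = -3(-2/3) - 2(1) = 0; a_2 = (0)/(11) = 0
  n = 3: D(3) = 3(3 + 7/2) = 39/2; numerator = -3(0) - 2(-2/3) = 4/3; a_3 = (4/3)/(39/2) = 8/117

r = 5/2; a_0 = 1; a_1 = -2/3; a_2 = 0; a_3 = 8/117


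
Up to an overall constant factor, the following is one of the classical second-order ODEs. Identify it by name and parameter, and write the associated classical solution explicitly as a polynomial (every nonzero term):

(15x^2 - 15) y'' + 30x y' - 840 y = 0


All three coefficients share the factor -15; dividing through by -15 gives  (1 - x^2) y'' - 2x y' + 56 y = 0.
This matches the Legendre equation (1 - x^2) y'' - 2x y' + n(n+1) y = 0 (note the -2x y' term) with n(n+1) = 56, so n = 7; the polynomial solution is P_7(x).
With y = sum_k a_k x^k, matching x^k gives (k+2)(k+1) a_{k+2} = [k(k+1) - n(n+1)] a_k = (k - 7)(k + 8) a_k. The right side vanishes at k = 7, so the series with the parity of 7 terminates at degree 7.
Standard normalization (P_n(1) = 1): leading coefficient (2n)!/(2^n (n!)^2) = 87178291200/(128*25401600) = 429/16, so a_7 = 429/16. Work downward with a_k = (k+1)(k+2) a_{k+2} / ((k - 7)(k + 8)):
  a_5 = (6)(7)(429/16) / ((5 - 7)(5 + 8)) = (9009/8)/(-26) = -693/16
  a_3 = (4)(5)(-693/16) / ((3 - 7)(3 + 8)) = (-3465/4)/(-44) = 315/16
  a_1 = (2)(3)(315/16) / ((1 - 7)(1 + 8)) = (945/8)/(-54) = -35/16
Hence P_7(x) = 429 x^7/16 - 693 x^5/16 + 315 x^3/16 - 35 x/16.

P_7(x); series = 429 x^7/16 - 693 x^5/16 + 315 x^3/16 - 35 x/16


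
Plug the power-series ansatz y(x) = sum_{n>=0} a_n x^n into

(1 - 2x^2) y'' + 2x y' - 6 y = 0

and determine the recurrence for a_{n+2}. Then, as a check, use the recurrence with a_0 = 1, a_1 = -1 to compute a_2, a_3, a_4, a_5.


Substitute y = sum_n a_n x^n.
(1 - 2 x^2) y'' contributes (n+2)(n+1) a_{n+2} - 2 n(n-1) a_n at x^n.
2 x y'(x) contributes 2 n a_n at x^n.
-6 y(x) contributes -6 a_n at x^n.
Matching x^n: (n+2)(n+1) a_{n+2} + (-2 n(n-1) + 2 n - 6) a_n = 0.
Thus a_{n+2} = (2 n(n-1) - 2 n + 6) / ((n+1)(n+2)) * a_n.

Check with a_0 = 1, a_1 = -1 (apply the recurrence for n = 0, 1, 2, 3): a_0 = 1, a_1 = -1, a_2 = 3, a_3 = -2/3, a_4 = 3/2, a_5 = -2/5.

a_(n+2) = (2 n(n-1) - 2 n + 6) / ((n+1)(n+2)) * a_n; check: a_0 = 1, a_1 = -1, a_2 = 3, a_3 = -2/3, a_4 = 3/2, a_5 = -2/5


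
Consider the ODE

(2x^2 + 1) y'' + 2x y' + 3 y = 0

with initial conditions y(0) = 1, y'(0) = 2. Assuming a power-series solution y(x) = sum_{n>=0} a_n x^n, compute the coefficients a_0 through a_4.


Ansatz: y(x) = sum_{n>=0} a_n x^n, so y'(x) = sum_{n>=1} n a_n x^(n-1) and y''(x) = sum_{n>=2} n(n-1) a_n x^(n-2).
Substitute into P(x) y'' + Q(x) y' + R(x) y = 0 with P(x) = 2x^2 + 1, Q(x) = 2x, R(x) = 3, and match powers of x.
Initial conditions: a_0 = 1, a_1 = 2.
Setting the coefficient of each power of x to zero and solving order by order (substituting the coefficients already found):
  x^0: 2 a_2 + 3 a_0 = 0  ->  2 a_2 = -3 a_0 = -3  ->  a_2 = -3/2
  x^1: 6 a_3 + 5 a_1 = 0  ->  6 a_3 = -5 a_1 = -10  ->  a_3 = -5/3
  x^2: 12 a_4 + 11 a_2 = 0  ->  12 a_4 = -11 a_2 = 33/2  ->  a_4 = 11/8
Truncated series: y(x) = 1 + 2 x - (3/2) x^2 - (5/3) x^3 + (11/8) x^4 + O(x^5).

a_0 = 1; a_1 = 2; a_2 = -3/2; a_3 = -5/3; a_4 = 11/8


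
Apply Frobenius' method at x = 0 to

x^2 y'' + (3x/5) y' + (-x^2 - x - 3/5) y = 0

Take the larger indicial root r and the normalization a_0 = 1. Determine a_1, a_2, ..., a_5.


Write in Frobenius form y'' + (p(x)/x) y' + (q(x)/x^2) y = 0:
  p(x) = 3/5,  q(x) = -x^2 - x - 3/5.
Indicial equation: r(r-1) + (3/5) r + (-3/5) = 0 -> roots r_1 = 1, r_2 = -3/5.
Take r = r_1 = 1. Let y(x) = x^r sum_{n>=0} a_n x^n with a_0 = 1.
Substitute y = x^r sum a_n x^n and match x^{r+n}. The recurrence is
  D(n) a_n - 1 a_{n-1} - 1 a_{n-2} = 0,  where D(n) = (r+n)(r+n-1) + (3/5)(r+n) + (-3/5).
  a_n = [1 a_{n-1} + 1 a_{n-2}] / D(n).
Since the indicial polynomial factors as (r - r_1)(r - r_2), D(n) = (r_1 + n - r_1)(r_1 + n - r_2) = n(n + 8/5).
Evaluating step by step (a_0 = 1):
  n = 1: D(1) = 1(1 + 8/5) = 13/5; numerator = 1(1) = 1; a_1 = (1)/(13/5) = 5/13
  n = 2: D(2) = 2(2 + 8/5) = 36/5; numerator = 1(5/13) + 1(1) = 18/13; a_2 = (18/13)/(36/5) = 5/26
  n = 3: D(3) = 3(3 + 8/5) = 69/5; numerator = 1(5/26) + 1(5/13) = 15/26; a_3 = (15/26)/(69/5) = 25/598
  n = 4: D(4) = 4(4 + 8/5) = 112/5; numerator = 1(25/598) + 1(5/26) = 70/299; a_4 = (70/299)/(112/5) = 25/2392
  n = 5: D(5) = 5(5 + 8/5) = 33; numerator = 1(25/2392) + 1(25/598) = 125/2392; a_5 = (125/2392)/(33) = 125/78936

r = 1; a_0 = 1; a_1 = 5/13; a_2 = 5/26; a_3 = 25/598; a_4 = 25/2392; a_5 = 125/78936


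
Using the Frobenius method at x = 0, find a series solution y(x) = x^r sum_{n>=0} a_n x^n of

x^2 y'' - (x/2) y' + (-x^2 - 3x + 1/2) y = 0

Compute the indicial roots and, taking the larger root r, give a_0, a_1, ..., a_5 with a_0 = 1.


Write in Frobenius form y'' + (p(x)/x) y' + (q(x)/x^2) y = 0:
  p(x) = -1/2,  q(x) = -x^2 - 3x + 1/2.
Indicial equation: r(r-1) + (-1/2) r + (1/2) = 0 -> roots r_1 = 1, r_2 = 1/2.
Take r = r_1 = 1. Let y(x) = x^r sum_{n>=0} a_n x^n with a_0 = 1.
Substitute y = x^r sum a_n x^n and match x^{r+n}. The recurrence is
  D(n) a_n - 3 a_{n-1} - 1 a_{n-2} = 0,  where D(n) = (r+n)(r+n-1) + (-1/2)(r+n) + (1/2).
  a_n = [3 a_{n-1} + 1 a_{n-2}] / D(n).
Since the indicial polynomial factors as (r - r_1)(r - r_2), D(n) = (r_1 + n - r_1)(r_1 + n - r_2) = n(n + 1/2).
Evaluating step by step (a_0 = 1):
  n = 1: D(1) = 1(1 + 1/2) = 3/2; numerator = 3(1) = 3; a_1 = (3)/(3/2) = 2
  n = 2: D(2) = 2(2 + 1/2) = 5; numerator = 3(2) + 1(1) = 7; a_2 = (7)/(5) = 7/5
  n = 3: D(3) = 3(3 + 1/2) = 21/2; numerator = 3(7/5) + 1(2) = 31/5; a_3 = (31/5)/(21/2) = 62/105
  n = 4: D(4) = 4(4 + 1/2) = 18; numerator = 3(62/105) + 1(7/5) = 111/35; a_4 = (111/35)/(18) = 37/210
  n = 5: D(5) = 5(5 + 1/2) = 55/2; numerator = 3(37/210) + 1(62/105) = 47/42; a_5 = (47/42)/(55/2) = 47/1155

r = 1; a_0 = 1; a_1 = 2; a_2 = 7/5; a_3 = 62/105; a_4 = 37/210; a_5 = 47/1155


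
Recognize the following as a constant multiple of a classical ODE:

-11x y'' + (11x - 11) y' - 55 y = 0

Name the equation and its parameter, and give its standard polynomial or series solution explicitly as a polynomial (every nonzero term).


All three coefficients share the factor -11; dividing through by -11 gives  x y'' + (1 - x) y' + 5 y = 0.
This matches the Laguerre equation x y'' + (1 - x) y' + n y = 0 with n = 5; the polynomial solution is L_5(x).
With y = sum_k a_k x^k, matching x^k gives (k+1)k a_{k+1} + (k+1) a_{k+1} - k a_k + n a_k = 0, i.e. (k+1)^2 a_{k+1} = (k - n) a_k = (k - 5) a_k. The right side vanishes at k = 5, so the series terminates at degree 5.
Standard normalization L_n(0) = 1 gives a_0 = 1. Work upward with a_{k+1} = (k - 5) a_k / (k+1)^2:
  a_1 = (0 - 5)(1) / 1^2 = -5/1 = -5
  a_2 = (1 - 5)(-5) / 2^2 = 20/4 = 5
  a_3 = (2 - 5)(5) / 3^2 = -15/9 = -5/3
  a_4 = (3 - 5)(-5/3) / 4^2 = (10/3)/16 = 5/24
  a_5 = (4 - 5)(5/24) / 5^2 = (-5/24)/25 = -1/120
Hence L_5(x) = -x^5/120 + 5 x^4/24 - 5 x^3/3 + 5 x^2 - 5 x + 1.

L_5(x); series = -x^5/120 + 5 x^4/24 - 5 x^3/3 + 5 x^2 - 5 x + 1


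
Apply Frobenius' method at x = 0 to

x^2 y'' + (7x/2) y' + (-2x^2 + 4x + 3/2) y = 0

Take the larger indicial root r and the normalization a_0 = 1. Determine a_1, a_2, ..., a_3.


Write in Frobenius form y'' + (p(x)/x) y' + (q(x)/x^2) y = 0:
  p(x) = 7/2,  q(x) = -2x^2 + 4x + 3/2.
Indicial equation: r(r-1) + (7/2) r + (3/2) = 0 -> roots r_1 = -1, r_2 = -3/2.
Take r = r_1 = -1. Let y(x) = x^r sum_{n>=0} a_n x^n with a_0 = 1.
Substitute y = x^r sum a_n x^n and match x^{r+n}. The recurrence is
  D(n) a_n + 4 a_{n-1} - 2 a_{n-2} = 0,  where D(n) = (r+n)(r+n-1) + (7/2)(r+n) + (3/2).
  a_n = [-4 a_{n-1} + 2 a_{n-2}] / D(n).
Since the indicial polynomial factors as (r - r_1)(r - r_2), D(n) = (r_1 + n - r_1)(r_1 + n - r_2) = n(n + 1/2).
Evaluating step by step (a_0 = 1):
  n = 1: D(1) = 1(1 + 1/2) = 3/2; numerator = -4(1) = -4; a_1 = (-4)/(3/2) = -8/3
  n = 2: D(2) = 2(2 + 1/2) = 5; numerator = -4(-8/3) + 2(1) = 38/3; a_2 = (38/3)/(5) = 38/15
  n = 3: D(3) = 3(3 + 1/2) = 21/2; numerator = -4(38/15) + 2(-8/3) = -232/15; a_3 = (-232/15)/(21/2) = -464/315

r = -1; a_0 = 1; a_1 = -8/3; a_2 = 38/15; a_3 = -464/315


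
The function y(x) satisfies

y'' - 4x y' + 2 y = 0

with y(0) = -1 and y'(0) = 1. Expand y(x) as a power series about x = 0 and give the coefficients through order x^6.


Ansatz: y(x) = sum_{n>=0} a_n x^n, so y'(x) = sum_{n>=1} n a_n x^(n-1) and y''(x) = sum_{n>=2} n(n-1) a_n x^(n-2).
Substitute into P(x) y'' + Q(x) y' + R(x) y = 0 with P(x) = 1, Q(x) = -4x, R(x) = 2, and match powers of x.
Initial conditions: a_0 = -1, a_1 = 1.
Setting the coefficient of each power of x to zero and solving order by order (substituting the coefficients already found):
  x^0: 2 a_2 + 2 a_0 = 0  ->  2 a_2 = -2 a_0 = 2  ->  a_2 = 1
  x^1: 6 a_3 - 2 a_1 = 0  ->  6 a_3 = 2 a_1 = 2  ->  a_3 = 1/3
  x^2: 12 a_4 - 6 a_2 = 0  ->  12 a_4 = 6 a_2 = 6  ->  a_4 = 1/2
  x^3: 20 a_5 - 10 a_3 = 0  ->  20 a_5 = 10 a_3 = 10/3  ->  a_5 = 1/6
  x^4: 30 a_6 - 14 a_4 = 0  ->  30 a_6 = 14 a_4 = 7  ->  a_6 = 7/30
Truncated series: y(x) = -1 + x + x^2 + (1/3) x^3 + (1/2) x^4 + (1/6) x^5 + (7/30) x^6 + O(x^7).

a_0 = -1; a_1 = 1; a_2 = 1; a_3 = 1/3; a_4 = 1/2; a_5 = 1/6; a_6 = 7/30


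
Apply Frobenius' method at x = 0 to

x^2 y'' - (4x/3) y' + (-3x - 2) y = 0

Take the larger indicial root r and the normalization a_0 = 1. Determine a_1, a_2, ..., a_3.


Write in Frobenius form y'' + (p(x)/x) y' + (q(x)/x^2) y = 0:
  p(x) = -4/3,  q(x) = -3x - 2.
Indicial equation: r(r-1) + (-4/3) r + (-2) = 0 -> roots r_1 = 3, r_2 = -2/3.
Take r = r_1 = 3. Let y(x) = x^r sum_{n>=0} a_n x^n with a_0 = 1.
Substitute y = x^r sum a_n x^n and match x^{r+n}. The recurrence is
  D(n) a_n - 3 a_{n-1} = 0,  where D(n) = (r+n)(r+n-1) + (-4/3)(r+n) + (-2).
  a_n = 3 / D(n) * a_{n-1}.
Since the indicial polynomial factors as (r - r_1)(r - r_2), D(n) = (r_1 + n - r_1)(r_1 + n - r_2) = n(n + 11/3).
Evaluating step by step (a_0 = 1):
  n = 1: D(1) = 1(1 + 11/3) = 14/3; numerator = 3(1) = 3; a_1 = (3)/(14/3) = 9/14
  n = 2: D(2) = 2(2 + 11/3) = 34/3; numerator = 3(9/14) = 27/14; a_2 = (27/14)/(34/3) = 81/476
  n = 3: D(3) = 3(3 + 11/3) = 20; numerator = 3(81/476) = 243/476; a_3 = (243/476)/(20) = 243/9520

r = 3; a_0 = 1; a_1 = 9/14; a_2 = 81/476; a_3 = 243/9520


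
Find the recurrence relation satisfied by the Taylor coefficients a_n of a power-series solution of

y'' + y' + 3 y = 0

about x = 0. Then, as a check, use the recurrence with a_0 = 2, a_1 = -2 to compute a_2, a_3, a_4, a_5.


Substitute y = sum_n a_n x^n.
y''(x) has coefficient (n+2)(n+1) a_{n+2} at x^n;
y'(x) has coefficient (n+1) a_{n+1} at x^n;
3 y(x) has coefficient 3 a_n at x^n.
Matching x^n: (n+2)(n+1) a_{n+2} + (n+1) a_{n+1} + 3 a_n = 0.
Thus a_{n+2} = [-(n+1) a_{n+1} - 3 a_n] / ((n+1)(n+2)).

Check with a_0 = 2, a_1 = -2 (apply the recurrence for n = 0, 1, 2, 3): a_0 = 2, a_1 = -2, a_2 = -2, a_3 = 5/3, a_4 = 1/12, a_5 = -4/15.

a_(n+2) = [-(n+1) a_(n+1) - 3 a_n] / ((n+1)(n+2)); check: a_0 = 2, a_1 = -2, a_2 = -2, a_3 = 5/3, a_4 = 1/12, a_5 = -4/15


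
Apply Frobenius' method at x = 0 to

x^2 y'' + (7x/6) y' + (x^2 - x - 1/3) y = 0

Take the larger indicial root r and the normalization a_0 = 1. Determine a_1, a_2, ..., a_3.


Write in Frobenius form y'' + (p(x)/x) y' + (q(x)/x^2) y = 0:
  p(x) = 7/6,  q(x) = x^2 - x - 1/3.
Indicial equation: r(r-1) + (7/6) r + (-1/3) = 0 -> roots r_1 = 1/2, r_2 = -2/3.
Take r = r_1 = 1/2. Let y(x) = x^r sum_{n>=0} a_n x^n with a_0 = 1.
Substitute y = x^r sum a_n x^n and match x^{r+n}. The recurrence is
  D(n) a_n - 1 a_{n-1} + 1 a_{n-2} = 0,  where D(n) = (r+n)(r+n-1) + (7/6)(r+n) + (-1/3).
  a_n = [1 a_{n-1} - 1 a_{n-2}] / D(n).
Since the indicial polynomial factors as (r - r_1)(r - r_2), D(n) = (r_1 + n - r_1)(r_1 + n - r_2) = n(n + 7/6).
Evaluating step by step (a_0 = 1):
  n = 1: D(1) = 1(1 + 7/6) = 13/6; numerator = 1(1) = 1; a_1 = (1)/(13/6) = 6/13
  n = 2: D(2) = 2(2 + 7/6) = 19/3; numerator = 1(6/13) - 1(1) = -7/13; a_2 = (-7/13)/(19/3) = -21/247
  n = 3: D(3) = 3(3 + 7/6) = 25/2; numerator = 1(-21/247) - 1(6/13) = -135/247; a_3 = (-135/247)/(25/2) = -54/1235

r = 1/2; a_0 = 1; a_1 = 6/13; a_2 = -21/247; a_3 = -54/1235


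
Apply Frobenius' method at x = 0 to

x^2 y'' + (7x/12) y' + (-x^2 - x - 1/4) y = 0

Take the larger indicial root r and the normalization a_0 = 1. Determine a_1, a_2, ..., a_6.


Write in Frobenius form y'' + (p(x)/x) y' + (q(x)/x^2) y = 0:
  p(x) = 7/12,  q(x) = -x^2 - x - 1/4.
Indicial equation: r(r-1) + (7/12) r + (-1/4) = 0 -> roots r_1 = 3/4, r_2 = -1/3.
Take r = r_1 = 3/4. Let y(x) = x^r sum_{n>=0} a_n x^n with a_0 = 1.
Substitute y = x^r sum a_n x^n and match x^{r+n}. The recurrence is
  D(n) a_n - 1 a_{n-1} - 1 a_{n-2} = 0,  where D(n) = (r+n)(r+n-1) + (7/12)(r+n) + (-1/4).
  a_n = [1 a_{n-1} + 1 a_{n-2}] / D(n).
Since the indicial polynomial factors as (r - r_1)(r - r_2), D(n) = (r_1 + n - r_1)(r_1 + n - r_2) = n(n + 13/12).
Evaluating step by step (a_0 = 1):
  n = 1: D(1) = 1(1 + 13/12) = 25/12; numerator = 1(1) = 1; a_1 = (1)/(25/12) = 12/25
  n = 2: D(2) = 2(2 + 13/12) = 37/6; numerator = 1(12/25) + 1(1) = 37/25; a_2 = (37/25)/(37/6) = 6/25
  n = 3: D(3) = 3(3 + 13/12) = 49/4; numerator = 1(6/25) + 1(12/25) = 18/25; a_3 = (18/25)/(49/4) = 72/1225
  n = 4: D(4) = 4(4 + 13/12) = 61/3; numerator = 1(72/1225) + 1(6/25) = 366/1225; a_4 = (366/1225)/(61/3) = 18/1225
  n = 5: D(5) = 5(5 + 13/12) = 365/12; numerator = 1(18/1225) + 1(72/1225) = 18/245; a_5 = (18/245)/(365/12) = 216/89425
  n = 6: D(6) = 6(6 + 13/12) = 85/2; numerator = 1(216/89425) + 1(18/1225) = 306/17885; a_6 = (306/17885)/(85/2) = 36/89425

r = 3/4; a_0 = 1; a_1 = 12/25; a_2 = 6/25; a_3 = 72/1225; a_4 = 18/1225; a_5 = 216/89425; a_6 = 36/89425


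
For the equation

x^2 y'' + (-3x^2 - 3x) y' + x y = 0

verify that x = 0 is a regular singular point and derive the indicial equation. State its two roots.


Divide by x^2 to reach normal form y'' + P_1(x) y' + P_2(x) y = 0 with P_1(x) = -3 - 3/x and P_2(x) = 1/x.
x = 0 is a singular point because the y'-coefficient -3 - 3/x has a pole at x = 0 and the y-coefficient 1/x has a pole at x = 0.
It is a regular singular point because x P_1(x) = p(x) = -3x - 3 and x^2 P_2(x) = q(x) = x are polynomials, hence analytic at x = 0.
p(0) = -3,  q(0) = 0.
Indicial equation: r(r-1) + p(0) r + q(0) = 0, i.e. r^2 + (p(0) - 1) r + q(0) = 0, i.e. r^2 - 4 r = 0.
Discriminant: (-4)^2 - 4(0) = 16, so r = (4 ± 4)/2.
Solving: r_1 = 4, r_2 = 0.

indicial: r^2 - 4 r = 0; roots r_1 = 4, r_2 = 0


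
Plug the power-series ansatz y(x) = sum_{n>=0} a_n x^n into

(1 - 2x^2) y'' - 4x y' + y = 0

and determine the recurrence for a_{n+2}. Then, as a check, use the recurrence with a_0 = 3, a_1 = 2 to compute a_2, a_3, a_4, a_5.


Substitute y = sum_n a_n x^n.
(1 - 2 x^2) y'' contributes (n+2)(n+1) a_{n+2} - 2 n(n-1) a_n at x^n.
-4 x y'(x) contributes -4 n a_n at x^n.
y(x) contributes 1 a_n at x^n.
Matching x^n: (n+2)(n+1) a_{n+2} + (-2 n(n-1) - 4 n + 1) a_n = 0.
Thus a_{n+2} = (2 n(n-1) + 4 n - 1) / ((n+1)(n+2)) * a_n.

Check with a_0 = 3, a_1 = 2 (apply the recurrence for n = 0, 1, 2, 3): a_0 = 3, a_1 = 2, a_2 = -3/2, a_3 = 1, a_4 = -11/8, a_5 = 23/20.

a_(n+2) = (2 n(n-1) + 4 n - 1) / ((n+1)(n+2)) * a_n; check: a_0 = 3, a_1 = 2, a_2 = -3/2, a_3 = 1, a_4 = -11/8, a_5 = 23/20


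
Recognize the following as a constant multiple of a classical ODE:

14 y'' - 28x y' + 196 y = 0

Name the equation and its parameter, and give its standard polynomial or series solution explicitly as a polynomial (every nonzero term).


All three coefficients share the factor 14; dividing through by 14 gives  y'' - 2x y' + 14 y = 0.
This matches the Hermite equation y'' - 2x y' + 2n y = 0 with 2n = 14, so n = 7; the polynomial solution is H_7(x).
With y = sum_k a_k x^k, matching x^k gives (k+2)(k+1) a_{k+2} = 2(k - n) a_k = 2(k - 7) a_k. The right side vanishes at k = 7, so the series with the parity of 7 terminates at degree 7.
Standard normalization: leading coefficient of H_n is 2^n, so a_7 = 2^7 = 128. Work downward with a_k = (k+1)(k+2) a_{k+2} / (2(k - n)):
  a_5 = (6)(7)(128) / (2(5 - 7)) = 5376/(-4) = -1344
  a_3 = (4)(5)(-1344) / (2(3 - 7)) = -26880/(-8) = 3360
  a_1 = (2)(3)(3360) / (2(1 - 7)) = 20160/(-12) = -1680
Hence H_7(x) = 128 x^7 - 1344 x^5 + 3360 x^3 - 1680 x.

H_7(x); series = 128 x^7 - 1344 x^5 + 3360 x^3 - 1680 x


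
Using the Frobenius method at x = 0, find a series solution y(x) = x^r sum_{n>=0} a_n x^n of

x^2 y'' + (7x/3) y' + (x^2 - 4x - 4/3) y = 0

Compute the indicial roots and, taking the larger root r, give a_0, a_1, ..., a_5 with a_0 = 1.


Write in Frobenius form y'' + (p(x)/x) y' + (q(x)/x^2) y = 0:
  p(x) = 7/3,  q(x) = x^2 - 4x - 4/3.
Indicial equation: r(r-1) + (7/3) r + (-4/3) = 0 -> roots r_1 = 2/3, r_2 = -2.
Take r = r_1 = 2/3. Let y(x) = x^r sum_{n>=0} a_n x^n with a_0 = 1.
Substitute y = x^r sum a_n x^n and match x^{r+n}. The recurrence is
  D(n) a_n - 4 a_{n-1} + 1 a_{n-2} = 0,  where D(n) = (r+n)(r+n-1) + (7/3)(r+n) + (-4/3).
  a_n = [4 a_{n-1} - 1 a_{n-2}] / D(n).
Since the indicial polynomial factors as (r - r_1)(r - r_2), D(n) = (r_1 + n - r_1)(r_1 + n - r_2) = n(n + 8/3).
Evaluating step by step (a_0 = 1):
  n = 1: D(1) = 1(1 + 8/3) = 11/3; numerator = 4(1) = 4; a_1 = (4)/(11/3) = 12/11
  n = 2: D(2) = 2(2 + 8/3) = 28/3; numerator = 4(12/11) - 1(1) = 37/11; a_2 = (37/11)/(28/3) = 111/308
  n = 3: D(3) = 3(3 + 8/3) = 17; numerator = 4(111/308) - 1(12/11) = 27/77; a_3 = (27/77)/(17) = 27/1309
  n = 4: D(4) = 4(4 + 8/3) = 80/3; numerator = 4(27/1309) - 1(111/308) = -1455/5236; a_4 = (-1455/5236)/(80/3) = -873/83776
  n = 5: D(5) = 5(5 + 8/3) = 115/3; numerator = 4(-873/83776) - 1(27/1309) = -1305/20944; a_5 = (-1305/20944)/(115/3) = -783/481712

r = 2/3; a_0 = 1; a_1 = 12/11; a_2 = 111/308; a_3 = 27/1309; a_4 = -873/83776; a_5 = -783/481712


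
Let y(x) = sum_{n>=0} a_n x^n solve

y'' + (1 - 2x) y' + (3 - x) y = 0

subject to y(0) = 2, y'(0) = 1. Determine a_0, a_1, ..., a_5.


Ansatz: y(x) = sum_{n>=0} a_n x^n, so y'(x) = sum_{n>=1} n a_n x^(n-1) and y''(x) = sum_{n>=2} n(n-1) a_n x^(n-2).
Substitute into P(x) y'' + Q(x) y' + R(x) y = 0 with P(x) = 1, Q(x) = 1 - 2x, R(x) = 3 - x, and match powers of x.
Initial conditions: a_0 = 2, a_1 = 1.
Setting the coefficient of each power of x to zero and solving order by order (substituting the coefficients already found):
  x^0: 2 a_2 + a_1 + 3 a_0 = 0  ->  2 a_2 = -a_1 - 3 a_0 = -7  ->  a_2 = -7/2
  x^1: 6 a_3 + 2 a_2 + a_1 - a_0 = 0  ->  6 a_3 = -2 a_2 - a_1 + a_0 = 8  ->  a_3 = 4/3
  x^2: 12 a_4 + 3 a_3 - a_2 - a_1 = 0  ->  12 a_4 = -3 a_3 + a_2 + a_1 = -13/2  ->  a_4 = -13/24
  x^3: 20 a_5 + 4 a_4 - 3 a_3 - a_2 = 0  ->  20 a_5 = -4 a_4 + 3 a_3 + a_2 = 8/3  ->  a_5 = 2/15
Truncated series: y(x) = 2 + x - (7/2) x^2 + (4/3) x^3 - (13/24) x^4 + (2/15) x^5 + O(x^6).

a_0 = 2; a_1 = 1; a_2 = -7/2; a_3 = 4/3; a_4 = -13/24; a_5 = 2/15


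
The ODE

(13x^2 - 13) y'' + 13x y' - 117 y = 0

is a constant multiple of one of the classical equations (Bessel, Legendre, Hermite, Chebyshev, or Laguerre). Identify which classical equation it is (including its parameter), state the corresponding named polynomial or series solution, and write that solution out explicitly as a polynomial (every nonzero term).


All three coefficients share the factor -13; dividing through by -13 gives  (1 - x^2) y'' - x y' + 9 y = 0.
This matches the Chebyshev equation (1 - x^2) y'' - x y' + n^2 y = 0 (note the -x y' term, not -2x y') with n^2 = 9, so n = 3; the polynomial solution is T_3(x).
With y = sum_k a_k x^k, matching x^k gives (k+2)(k+1) a_{k+2} = (k^2 - n^2) a_k = (k - 3)(k + 3) a_k. The right side vanishes at k = 3, so the series with the parity of 3 terminates at degree 3.
Standard normalization: leading coefficient of T_n is 2^(n-1), so a_3 = 2^2 = 4. Work downward with a_k = (k+1)(k+2) a_{k+2} / ((k - 3)(k + 3)):
  a_1 = (2)(3)(4) / ((1 - 3)(1 + 3)) = 24/(-8) = -3
Hence T_3(x) = 4 x^3 - 3 x.

T_3(x); series = 4 x^3 - 3 x


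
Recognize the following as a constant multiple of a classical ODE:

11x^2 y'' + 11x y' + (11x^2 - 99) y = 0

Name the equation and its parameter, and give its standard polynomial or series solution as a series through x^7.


All three coefficients share the factor 11; dividing through by 11 gives  x^2 y'' + x y' + (x^2 - 9) y = 0.
This matches the Bessel equation x^2 y'' + x y' + (x^2 - nu^2) y = 0 with nu^2 = 9, so nu = 3; the solution bounded at x = 0 is J_3(x).
Frobenius at x = 0: indicial roots ±nu; for r = nu the recurrence k(k + 2nu) c_k = -c_{k-2} gives the standard series J_nu(x) = sum_{k>=0} (-1)^k / (k! (k+nu)!) (x/2)^(2k+nu). Evaluate the first 3 terms:
  k = 0: (-1)^0 / (0! * 3! * 2^3) x^3 = 1/(1*6*8) x^3 = (1/48) x^3
  k = 1: (-1)^1 / (1! * 4! * 2^5) x^5 = -1/(1*24*32) x^5 = (-1/768) x^5
  k = 2: (-1)^2 / (2! * 5! * 2^7) x^7 = 1/(2*120*128) x^7 = (1/30720) x^7
Hence J_3(x) = x^7/30720 - x^5/768 + x^3/48 + ....

J_3(x); series = x^7/30720 - x^5/768 + x^3/48
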